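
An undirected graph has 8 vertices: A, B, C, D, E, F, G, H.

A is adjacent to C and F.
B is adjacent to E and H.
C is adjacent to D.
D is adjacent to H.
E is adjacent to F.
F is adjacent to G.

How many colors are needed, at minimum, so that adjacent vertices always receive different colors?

3

The cycle E-B-H-D-C-A-F-E has odd length 7, so it cannot be 2-colored; at least 3 colors are needed.
A valid assignment using 3 colors: A=2, B=1, C=3, D=1, E=2, F=1, G=2, H=2. No two adjacent vertices share a color.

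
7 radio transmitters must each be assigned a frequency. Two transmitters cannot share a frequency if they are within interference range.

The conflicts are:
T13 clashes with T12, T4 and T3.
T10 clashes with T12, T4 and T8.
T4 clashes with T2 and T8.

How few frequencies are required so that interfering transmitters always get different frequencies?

T10, T4, T8 all conflict with each other, so at least 3 frequencies are needed.
3 frequencies suffice: frequency 1 → {T12, T4, T3}; frequency 2 → {T13, T10, T2}; frequency 3 → {T8}. Each listed conflict is separated.

3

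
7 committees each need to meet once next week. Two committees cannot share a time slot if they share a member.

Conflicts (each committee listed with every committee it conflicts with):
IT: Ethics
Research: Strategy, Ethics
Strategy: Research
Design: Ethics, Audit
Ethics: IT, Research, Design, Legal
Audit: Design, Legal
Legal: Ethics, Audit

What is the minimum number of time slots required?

2

IT and Ethics conflict, so at least 2 time slots are needed.
A valid assignment using 2 time slots: IT=2, Research=2, Strategy=1, Design=2, Ethics=1, Audit=1, Legal=2. No two conflicting committees share a time slot.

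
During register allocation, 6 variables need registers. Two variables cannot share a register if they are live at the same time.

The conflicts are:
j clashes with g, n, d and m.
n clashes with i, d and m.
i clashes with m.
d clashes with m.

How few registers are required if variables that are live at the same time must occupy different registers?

j, n, d, m are mutually in conflict, so at least 4 registers are needed.
4 registers suffice: j=1, g=2, n=2, i=1, d=4, m=3. Every pair that conflicts lands in different registers.

4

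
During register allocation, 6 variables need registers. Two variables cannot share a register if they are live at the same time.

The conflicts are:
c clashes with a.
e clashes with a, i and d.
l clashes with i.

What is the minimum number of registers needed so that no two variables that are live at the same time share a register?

e and a conflict, so at least 2 registers are needed.
2 registers suffice: register 1 → {c, e, l}; register 2 → {a, i, d}. Each listed conflict is separated.

2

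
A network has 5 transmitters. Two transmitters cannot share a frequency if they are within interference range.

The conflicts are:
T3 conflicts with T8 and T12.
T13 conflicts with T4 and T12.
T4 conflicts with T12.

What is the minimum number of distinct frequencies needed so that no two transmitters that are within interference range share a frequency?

3

T13, T4, T12 are mutually in conflict, so at least 3 frequencies are needed.
3 frequencies suffice: frequency 1 → {T8, T12}; frequency 2 → {T3, T4}; frequency 3 → {T13}. No two conflicting transmitters share a frequency.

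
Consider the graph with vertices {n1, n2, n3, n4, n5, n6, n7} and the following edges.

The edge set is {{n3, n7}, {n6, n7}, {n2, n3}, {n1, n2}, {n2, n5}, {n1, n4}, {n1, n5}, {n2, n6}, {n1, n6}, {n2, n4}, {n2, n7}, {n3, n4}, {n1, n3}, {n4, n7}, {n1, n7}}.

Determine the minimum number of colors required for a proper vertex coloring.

n1, n2, n3, n4, n7 are mutually adjacent (a clique of size 5), so at least 5 colors are needed.
5 colors suffice: color 1 → {n2}; color 2 → {n1}; color 3 → {n5, n7}; color 4 → {n4, n6}; color 5 → {n3}. Every edge joins two different colors.

5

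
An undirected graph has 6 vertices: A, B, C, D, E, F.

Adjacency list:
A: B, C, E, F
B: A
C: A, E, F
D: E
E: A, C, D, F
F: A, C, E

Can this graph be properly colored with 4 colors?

Yes

The chromatic number is 4. A, C, E, F are mutually adjacent (a clique of size 4), so at least 4 colors are needed.
4 colors suffice: color 1 → {A, D}; color 2 → {B, E}; color 3 → {F}; color 4 → {C}.
That is already a proper 4-coloring.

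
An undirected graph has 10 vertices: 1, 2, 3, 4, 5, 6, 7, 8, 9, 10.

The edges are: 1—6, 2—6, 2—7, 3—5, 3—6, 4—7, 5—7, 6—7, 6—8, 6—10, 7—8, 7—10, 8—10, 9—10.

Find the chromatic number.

4

6, 7, 8, 10 are mutually adjacent (a clique of size 4), so at least 4 colors are needed.
One proper 4-coloring: 1=b, 2=c, 3=b, 4=a, 5=a, 6=a, 7=b, 8=d, 9=a, 10=c. Each edge has distinct colors on its endpoints.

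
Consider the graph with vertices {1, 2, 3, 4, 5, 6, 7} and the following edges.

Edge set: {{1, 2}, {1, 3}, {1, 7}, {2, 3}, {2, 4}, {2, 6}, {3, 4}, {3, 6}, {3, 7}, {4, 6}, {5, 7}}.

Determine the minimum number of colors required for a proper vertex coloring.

4

2, 3, 4, 6 form a clique, so at least 4 colors are needed.
4 colors suffice: color a → {3, 5}; color b → {2, 7}; color c → {1, 6}; color d → {4}. No two adjacent vertices share a color.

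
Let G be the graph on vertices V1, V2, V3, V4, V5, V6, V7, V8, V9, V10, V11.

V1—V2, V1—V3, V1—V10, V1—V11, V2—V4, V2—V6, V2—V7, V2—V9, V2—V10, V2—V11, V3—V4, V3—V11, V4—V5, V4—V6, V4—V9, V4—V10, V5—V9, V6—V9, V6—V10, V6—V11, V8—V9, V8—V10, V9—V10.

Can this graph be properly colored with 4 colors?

No

V2, V4, V6, V9, V10 form a clique, so at least 5 colors are needed.
So 4 colors are not enough.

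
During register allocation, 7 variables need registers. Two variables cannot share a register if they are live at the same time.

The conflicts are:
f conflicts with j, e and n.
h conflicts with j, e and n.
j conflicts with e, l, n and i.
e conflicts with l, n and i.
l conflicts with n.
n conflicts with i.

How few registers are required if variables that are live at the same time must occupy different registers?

4

j, e, l, n are mutually in conflict, so at least 4 registers are needed.
4 registers suffice: register 1 → {j}; register 2 → {n}; register 3 → {e}; register 4 → {f, h, l, i}. Each listed conflict is separated.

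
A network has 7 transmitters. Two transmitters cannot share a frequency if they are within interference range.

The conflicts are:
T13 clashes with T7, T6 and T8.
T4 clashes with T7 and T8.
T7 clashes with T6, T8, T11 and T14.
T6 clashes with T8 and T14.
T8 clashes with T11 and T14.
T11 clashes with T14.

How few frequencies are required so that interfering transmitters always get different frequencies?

4

T7, T8, T11, T14 pairwise conflict, so at least 4 frequencies are needed.
4 frequencies suffice: frequency 1 → {T7}; frequency 2 → {T8}; frequency 3 → {T13, T4, T14}; frequency 4 → {T6, T11}. Every pair that conflicts lands in different frequencies.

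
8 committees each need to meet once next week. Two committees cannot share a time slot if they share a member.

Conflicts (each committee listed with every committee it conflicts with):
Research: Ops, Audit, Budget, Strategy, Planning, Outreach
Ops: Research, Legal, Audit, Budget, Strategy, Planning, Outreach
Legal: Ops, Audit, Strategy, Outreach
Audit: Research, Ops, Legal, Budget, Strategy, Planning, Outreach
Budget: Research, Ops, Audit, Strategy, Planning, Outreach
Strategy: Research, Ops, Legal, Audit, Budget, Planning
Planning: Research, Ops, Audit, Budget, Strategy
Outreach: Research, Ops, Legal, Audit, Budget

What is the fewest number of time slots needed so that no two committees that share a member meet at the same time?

6

Research, Ops, Audit, Budget, Strategy, Planning pairwise conflict, so at least 6 time slots are needed.
6 time slots suffice: Research=3, Ops=1, Legal=3, Audit=2, Budget=4, Strategy=5, Planning=6, Outreach=5. Each listed conflict is separated.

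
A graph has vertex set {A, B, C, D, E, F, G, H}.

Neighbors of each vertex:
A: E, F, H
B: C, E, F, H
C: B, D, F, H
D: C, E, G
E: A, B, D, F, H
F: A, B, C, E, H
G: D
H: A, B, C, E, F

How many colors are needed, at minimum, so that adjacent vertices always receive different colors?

4

B, C, F, H are mutually adjacent (a clique of size 4), so at least 4 colors are needed.
4 colors suffice: color red → {D, H}; color blue → {C, E, G}; color green → {F}; color yellow → {A, B}. No two adjacent vertices share a color.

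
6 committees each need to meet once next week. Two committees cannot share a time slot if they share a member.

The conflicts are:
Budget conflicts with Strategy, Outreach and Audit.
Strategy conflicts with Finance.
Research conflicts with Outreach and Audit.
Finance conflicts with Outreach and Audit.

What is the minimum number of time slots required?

2

Research and Outreach conflict, so at least 2 time slots are needed.
Using 2 time slots: Budget=2, Strategy=1, Research=2, Finance=2, Outreach=1, Audit=1. Every pair that conflicts lands in different time slots.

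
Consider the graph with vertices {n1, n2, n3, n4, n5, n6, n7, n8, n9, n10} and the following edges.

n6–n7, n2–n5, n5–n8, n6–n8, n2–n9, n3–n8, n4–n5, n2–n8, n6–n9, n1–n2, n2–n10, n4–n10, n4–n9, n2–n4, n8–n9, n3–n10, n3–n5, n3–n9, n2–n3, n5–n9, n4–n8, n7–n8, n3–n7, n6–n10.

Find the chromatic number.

5

n2, n3, n5, n8, n9 are mutually adjacent (a clique of size 5), so at least 5 colors are needed.
A valid assignment using 5 colors: n1=2, n2=1, n3=4, n4=4, n5=5, n6=1, n7=3, n8=2, n9=3, n10=2. No two adjacent vertices share a color.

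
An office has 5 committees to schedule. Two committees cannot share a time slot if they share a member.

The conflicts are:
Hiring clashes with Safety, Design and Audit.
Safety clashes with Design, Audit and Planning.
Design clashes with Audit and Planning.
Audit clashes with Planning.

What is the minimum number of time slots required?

Safety, Design, Audit, Planning all conflict with each other, so at least 4 time slots are needed.
A valid assignment using 4 time slots: Hiring=4, Safety=2, Design=3, Audit=1, Planning=4. Each listed conflict is separated.

4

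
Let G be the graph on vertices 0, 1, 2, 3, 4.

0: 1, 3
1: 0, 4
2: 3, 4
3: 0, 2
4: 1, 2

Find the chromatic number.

The cycle 2-4-1-0-3-2 has odd length 5, so it cannot be 2-colored; at least 3 colors are needed.
A valid assignment using 3 colors: 0=c, 1=a, 2=a, 3=b, 4=b. Each edge has distinct colors on its endpoints.

3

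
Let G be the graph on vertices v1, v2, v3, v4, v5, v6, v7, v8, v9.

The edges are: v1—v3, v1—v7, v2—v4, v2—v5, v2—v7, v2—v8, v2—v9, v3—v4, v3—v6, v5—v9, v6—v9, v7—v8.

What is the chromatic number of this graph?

v2, v5, v9 are pairwise adjacent, so at least 3 colors are needed.
3 colors suffice: color red → {v2, v3}; color blue → {v4, v7, v9}; color green → {v1, v5, v6, v8}. No two adjacent vertices share a color.

3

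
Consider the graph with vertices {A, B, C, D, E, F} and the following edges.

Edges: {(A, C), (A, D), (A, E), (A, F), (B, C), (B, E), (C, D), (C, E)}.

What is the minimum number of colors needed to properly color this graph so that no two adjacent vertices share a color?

A, C, D form a triangle, so at least 3 colors are needed.
3 colors suffice: color 1 → {A, B}; color 2 → {C, F}; color 3 → {D, E}. Every edge joins two different colors.

3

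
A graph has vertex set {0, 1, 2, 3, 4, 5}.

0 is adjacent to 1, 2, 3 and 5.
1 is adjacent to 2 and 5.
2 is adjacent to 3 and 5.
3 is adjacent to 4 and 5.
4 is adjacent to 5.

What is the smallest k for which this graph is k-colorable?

0, 1, 2, 5 are mutually adjacent (a clique of size 4), so at least 4 colors are needed.
4 colors suffice: color red → {5}; color blue → {2, 4}; color green → {0}; color yellow → {1, 3}. No two adjacent vertices share a color.

4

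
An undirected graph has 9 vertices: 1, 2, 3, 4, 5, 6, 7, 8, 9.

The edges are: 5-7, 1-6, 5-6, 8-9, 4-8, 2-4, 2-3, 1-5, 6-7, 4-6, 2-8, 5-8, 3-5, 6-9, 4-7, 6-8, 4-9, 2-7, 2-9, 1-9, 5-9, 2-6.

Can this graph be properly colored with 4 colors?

No

2, 4, 6, 8, 9 form a clique, so at least 5 colors are needed.
So 4 colors are not enough.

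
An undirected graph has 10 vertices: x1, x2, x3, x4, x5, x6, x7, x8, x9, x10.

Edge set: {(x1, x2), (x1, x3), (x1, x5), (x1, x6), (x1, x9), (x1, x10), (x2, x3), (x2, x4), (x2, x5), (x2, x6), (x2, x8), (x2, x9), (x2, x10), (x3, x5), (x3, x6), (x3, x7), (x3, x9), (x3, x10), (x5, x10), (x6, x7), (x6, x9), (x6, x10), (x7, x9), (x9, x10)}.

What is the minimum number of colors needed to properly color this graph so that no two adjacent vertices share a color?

x1, x2, x3, x6, x9, x10 form a clique, so at least 6 colors are needed.
One proper 6-coloring: x1=4, x2=1, x3=2, x4=2, x5=3, x6=3, x7=1, x8=2, x9=6, x10=5. No two adjacent vertices share a color.

6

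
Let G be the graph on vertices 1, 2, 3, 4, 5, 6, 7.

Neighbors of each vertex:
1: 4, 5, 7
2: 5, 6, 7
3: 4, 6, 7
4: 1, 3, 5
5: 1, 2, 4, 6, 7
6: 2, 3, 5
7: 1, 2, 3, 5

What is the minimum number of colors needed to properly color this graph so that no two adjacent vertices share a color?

1, 4, 5 form a triangle, so at least 3 colors are needed.
One proper 3-coloring: 1=c, 2=c, 3=a, 4=b, 5=a, 6=b, 7=b. No two adjacent vertices share a color.

3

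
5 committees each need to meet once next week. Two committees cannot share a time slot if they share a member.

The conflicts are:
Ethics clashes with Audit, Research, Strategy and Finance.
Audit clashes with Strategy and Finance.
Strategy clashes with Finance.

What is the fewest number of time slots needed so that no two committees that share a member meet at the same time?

4

Ethics, Audit, Strategy, Finance all conflict with each other, so at least 4 time slots are needed.
4 time slots suffice: Ethics=1, Audit=3, Research=2, Strategy=4, Finance=2. Each listed conflict is separated.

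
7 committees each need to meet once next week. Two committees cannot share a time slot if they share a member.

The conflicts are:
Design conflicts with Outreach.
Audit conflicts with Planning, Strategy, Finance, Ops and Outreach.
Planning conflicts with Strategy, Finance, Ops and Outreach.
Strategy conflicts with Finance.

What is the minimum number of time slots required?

4

Audit, Planning, Strategy, Finance all conflict with each other, so at least 4 time slots are needed.
A valid assignment using 4 time slots: Design=1, Audit=1, Planning=2, Strategy=3, Finance=4, Ops=3, Outreach=3. Each listed conflict is separated.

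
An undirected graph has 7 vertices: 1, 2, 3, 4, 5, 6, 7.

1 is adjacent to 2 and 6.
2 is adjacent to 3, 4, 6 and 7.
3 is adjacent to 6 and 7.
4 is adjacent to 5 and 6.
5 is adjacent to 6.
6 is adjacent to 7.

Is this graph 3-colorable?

No

2, 3, 6, 7 are pairwise adjacent (a clique of size 4), so at least 4 colors are needed.
So 3 colors are not enough.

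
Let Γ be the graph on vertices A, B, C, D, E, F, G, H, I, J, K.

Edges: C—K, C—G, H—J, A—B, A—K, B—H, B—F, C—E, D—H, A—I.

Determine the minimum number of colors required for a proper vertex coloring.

2

A and I are adjacent, so at least 2 colors are needed.
2 colors suffice: color 1 → {B, D, E, G, I, J, K}; color 2 → {A, C, F, H}. Every edge joins two different colors.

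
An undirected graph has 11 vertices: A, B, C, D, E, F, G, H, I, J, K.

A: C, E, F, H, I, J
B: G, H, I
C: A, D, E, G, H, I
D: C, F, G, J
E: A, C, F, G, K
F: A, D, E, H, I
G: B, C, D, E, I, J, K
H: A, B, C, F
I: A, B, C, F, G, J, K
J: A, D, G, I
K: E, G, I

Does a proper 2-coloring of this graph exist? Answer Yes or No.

A, E, F are pairwise adjacent, so at least 3 colors are needed.
So 2 colors are not enough.

No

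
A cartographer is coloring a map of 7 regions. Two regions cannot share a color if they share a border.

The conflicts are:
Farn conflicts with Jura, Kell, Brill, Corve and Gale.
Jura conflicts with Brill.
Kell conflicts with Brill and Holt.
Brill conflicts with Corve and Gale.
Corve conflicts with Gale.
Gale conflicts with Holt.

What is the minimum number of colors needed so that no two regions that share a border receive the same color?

Farn, Brill, Corve, Gale all conflict with each other, so at least 4 colors are needed.
A valid assignment using 4 colors: Farn=1, Jura=3, Kell=3, Brill=2, Corve=4, Gale=3, Holt=1. Each listed conflict is separated.

4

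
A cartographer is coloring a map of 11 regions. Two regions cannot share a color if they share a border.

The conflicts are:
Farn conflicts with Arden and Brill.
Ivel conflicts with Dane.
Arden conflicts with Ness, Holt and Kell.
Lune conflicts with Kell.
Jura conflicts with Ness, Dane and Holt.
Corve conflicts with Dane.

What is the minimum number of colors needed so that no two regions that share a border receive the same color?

Farn and Brill conflict, so at least 2 colors are needed.
One proper 2-coloring: Farn=2, Ivel=1, Arden=1, Lune=1, Jura=1, Corve=1, Ness=2, Dane=2, Holt=2, Brill=1, Kell=2. Each listed conflict is separated.

2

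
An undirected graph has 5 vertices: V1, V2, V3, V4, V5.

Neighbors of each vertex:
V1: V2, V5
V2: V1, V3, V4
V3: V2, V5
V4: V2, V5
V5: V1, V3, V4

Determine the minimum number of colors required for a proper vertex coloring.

2

V2 and V3 are adjacent, so at least 2 colors are needed.
2 colors suffice: color 1 → {V2, V5}; color 2 → {V1, V3, V4}. Each edge has distinct colors on its endpoints.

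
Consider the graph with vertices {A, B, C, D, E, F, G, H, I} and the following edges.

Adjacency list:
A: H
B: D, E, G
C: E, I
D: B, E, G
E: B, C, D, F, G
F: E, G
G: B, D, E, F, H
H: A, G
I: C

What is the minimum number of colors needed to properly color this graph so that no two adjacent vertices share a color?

B, D, E, G form a clique, so at least 4 colors are needed.
One proper 4-coloring: A=1, B=3, C=1, D=4, E=2, F=3, G=1, H=2, I=2. No two adjacent vertices share a color.

4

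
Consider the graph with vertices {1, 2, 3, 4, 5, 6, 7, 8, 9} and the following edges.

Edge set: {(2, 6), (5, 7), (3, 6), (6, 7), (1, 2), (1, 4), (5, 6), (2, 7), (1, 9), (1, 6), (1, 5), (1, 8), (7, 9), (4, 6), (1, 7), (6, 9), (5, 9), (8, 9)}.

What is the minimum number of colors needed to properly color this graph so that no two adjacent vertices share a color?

1, 5, 6, 7, 9 are pairwise adjacent (a clique of size 5), so at least 5 colors are needed.
5 colors suffice: color red → {1, 3}; color blue → {6, 8}; color green → {2, 4, 9}; color yellow → {7}; color purple → {5}. No two adjacent vertices share a color.

5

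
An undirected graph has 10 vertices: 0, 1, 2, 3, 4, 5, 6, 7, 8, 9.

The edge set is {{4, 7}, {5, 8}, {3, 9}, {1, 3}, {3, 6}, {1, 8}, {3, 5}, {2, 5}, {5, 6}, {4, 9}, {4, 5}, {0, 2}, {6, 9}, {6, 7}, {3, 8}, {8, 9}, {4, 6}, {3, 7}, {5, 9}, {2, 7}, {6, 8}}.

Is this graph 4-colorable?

3, 5, 6, 8, 9 form a clique, so at least 5 colors are needed.
So 4 colors are not enough.

No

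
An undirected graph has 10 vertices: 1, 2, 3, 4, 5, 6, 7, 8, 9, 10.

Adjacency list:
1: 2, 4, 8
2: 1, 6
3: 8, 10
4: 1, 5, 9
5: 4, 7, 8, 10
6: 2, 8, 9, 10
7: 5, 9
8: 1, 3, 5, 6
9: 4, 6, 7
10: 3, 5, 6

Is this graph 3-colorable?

Yes

The chromatic number is 3. The cycle 4-1-2-6-9-4 has odd length 5, so it cannot be 2-colored; at least 3 colors are needed.
3 colors suffice: color red → {2, 8, 9, 10}; color blue → {1, 3, 5, 6}; color green → {4, 7}.
That is already a proper 3-coloring.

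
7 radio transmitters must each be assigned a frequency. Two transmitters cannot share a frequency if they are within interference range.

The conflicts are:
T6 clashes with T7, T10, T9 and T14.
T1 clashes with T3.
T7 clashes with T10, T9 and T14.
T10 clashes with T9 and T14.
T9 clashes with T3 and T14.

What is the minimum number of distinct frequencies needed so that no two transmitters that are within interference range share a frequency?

T6, T7, T10, T9, T14 all conflict with each other, so at least 5 frequencies are needed.
5 frequencies suffice: frequency 1 → {T1, T9}; frequency 2 → {T6, T3}; frequency 3 → {T14}; frequency 4 → {T10}; frequency 5 → {T7}. Every pair that conflicts lands in different frequencies.

5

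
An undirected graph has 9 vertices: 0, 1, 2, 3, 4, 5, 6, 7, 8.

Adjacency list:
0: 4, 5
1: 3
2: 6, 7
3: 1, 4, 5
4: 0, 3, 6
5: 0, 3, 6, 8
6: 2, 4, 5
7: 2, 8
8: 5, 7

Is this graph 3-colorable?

Yes

The chromatic number is 3. The cycle 2-7-8-5-6-2 has odd length 5, so it cannot be 2-colored; at least 3 colors are needed.
3 colors suffice: color a → {1, 2, 4, 5}; color b → {0, 3, 6, 8}; color c → {7}.
That is already a proper 3-coloring.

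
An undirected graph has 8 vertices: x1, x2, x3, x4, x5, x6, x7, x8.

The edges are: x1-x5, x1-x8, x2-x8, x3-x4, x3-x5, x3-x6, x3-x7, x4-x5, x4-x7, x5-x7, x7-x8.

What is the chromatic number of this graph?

4

x3, x4, x5, x7 form a clique, so at least 4 colors are needed.
4 colors suffice: color R → {x3, x8}; color B → {x2, x5, x6}; color G → {x1, x7}; color Y → {x4}. Every edge joins two different colors.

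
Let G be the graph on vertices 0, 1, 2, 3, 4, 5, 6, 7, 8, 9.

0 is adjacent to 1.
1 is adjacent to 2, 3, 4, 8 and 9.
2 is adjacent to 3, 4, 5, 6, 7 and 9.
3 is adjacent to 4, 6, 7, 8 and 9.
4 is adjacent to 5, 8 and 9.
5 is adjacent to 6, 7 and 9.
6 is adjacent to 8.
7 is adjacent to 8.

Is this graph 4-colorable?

1, 2, 3, 4, 9 are mutually adjacent (a clique of size 5), so at least 5 colors are needed.
So 4 colors are not enough.

No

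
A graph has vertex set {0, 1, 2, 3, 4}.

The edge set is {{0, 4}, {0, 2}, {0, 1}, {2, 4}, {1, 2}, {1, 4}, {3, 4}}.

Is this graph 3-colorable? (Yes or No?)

No

0, 1, 2, 4 form a clique, so at least 4 colors are needed.
So 3 colors are not enough.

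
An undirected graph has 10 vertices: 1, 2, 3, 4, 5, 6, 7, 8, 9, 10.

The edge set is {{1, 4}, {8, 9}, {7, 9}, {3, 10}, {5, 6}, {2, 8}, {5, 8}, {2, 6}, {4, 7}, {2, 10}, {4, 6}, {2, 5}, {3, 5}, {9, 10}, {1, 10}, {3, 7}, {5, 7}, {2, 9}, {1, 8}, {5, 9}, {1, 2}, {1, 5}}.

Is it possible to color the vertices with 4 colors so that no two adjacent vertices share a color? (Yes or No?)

The chromatic number is 4. 1, 2, 5, 8 are mutually adjacent (a clique of size 4), so at least 4 colors are needed.
One proper 4-coloring: 1=c, 2=b, 3=c, 4=a, 5=a, 6=c, 7=b, 8=d, 9=c, 10=a.
That is already a proper 4-coloring.

Yes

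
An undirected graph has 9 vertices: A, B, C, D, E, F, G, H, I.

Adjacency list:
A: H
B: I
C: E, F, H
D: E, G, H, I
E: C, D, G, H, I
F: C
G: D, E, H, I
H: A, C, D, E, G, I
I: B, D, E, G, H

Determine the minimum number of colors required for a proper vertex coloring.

5

D, E, G, H, I are pairwise adjacent (a clique of size 5), so at least 5 colors are needed.
5 colors suffice: color red → {B, F, H}; color blue → {A, E}; color green → {C, I}; color yellow → {D}; color purple → {G}. Each edge has distinct colors on its endpoints.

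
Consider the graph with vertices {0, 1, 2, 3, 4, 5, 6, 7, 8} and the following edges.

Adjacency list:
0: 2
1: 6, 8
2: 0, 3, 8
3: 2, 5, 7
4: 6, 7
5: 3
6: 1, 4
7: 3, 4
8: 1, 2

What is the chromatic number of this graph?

The cycle 8-2-3-7-4-6-1-8 has odd length 7, so it cannot be 2-colored; at least 3 colors are needed.
3 colors suffice: color a → {0, 3, 6, 8}; color b → {1, 2, 5, 7}; color c → {4}. Each edge has distinct colors on its endpoints.

3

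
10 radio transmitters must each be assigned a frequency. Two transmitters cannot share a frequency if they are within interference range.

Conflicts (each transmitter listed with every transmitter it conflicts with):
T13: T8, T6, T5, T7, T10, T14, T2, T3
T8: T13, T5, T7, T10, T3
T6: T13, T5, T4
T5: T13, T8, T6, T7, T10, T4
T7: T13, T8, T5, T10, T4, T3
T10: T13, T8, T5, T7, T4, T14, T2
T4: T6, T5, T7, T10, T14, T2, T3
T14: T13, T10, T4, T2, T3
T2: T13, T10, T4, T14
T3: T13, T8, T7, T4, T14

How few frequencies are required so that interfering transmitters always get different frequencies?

5

T13, T8, T5, T7, T10 all conflict with each other, so at least 5 frequencies are needed.
5 frequencies suffice: frequency 1 → {T13, T4}; frequency 2 → {T6, T10, T3}; frequency 3 → {T7, T14}; frequency 4 → {T5, T2}; frequency 5 → {T8}. Every pair that conflicts lands in different frequencies.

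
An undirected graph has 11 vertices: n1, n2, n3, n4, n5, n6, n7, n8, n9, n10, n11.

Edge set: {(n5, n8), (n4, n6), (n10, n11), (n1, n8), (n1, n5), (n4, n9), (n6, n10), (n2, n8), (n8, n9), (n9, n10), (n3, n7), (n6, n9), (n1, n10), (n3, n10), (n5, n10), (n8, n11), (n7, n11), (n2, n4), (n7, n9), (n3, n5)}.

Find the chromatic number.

n4, n6, n9 are mutually adjacent, so at least 3 colors are needed.
3 colors suffice: n1=3, n2=2, n3=3, n4=1, n5=2, n6=3, n7=1, n8=1, n9=2, n10=1, n11=2. No two adjacent vertices share a color.

3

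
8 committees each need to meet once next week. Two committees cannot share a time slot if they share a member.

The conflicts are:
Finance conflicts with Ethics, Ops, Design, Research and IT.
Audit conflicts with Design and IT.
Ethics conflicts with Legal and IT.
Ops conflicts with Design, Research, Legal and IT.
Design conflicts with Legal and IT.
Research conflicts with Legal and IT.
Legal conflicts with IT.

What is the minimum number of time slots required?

Ops, Research, Legal, IT pairwise conflict, so at least 4 time slots are needed.
4 time slots suffice: Finance=2, Audit=2, Ethics=3, Ops=3, Design=4, Research=4, Legal=2, IT=1. Every pair that conflicts lands in different time slots.

4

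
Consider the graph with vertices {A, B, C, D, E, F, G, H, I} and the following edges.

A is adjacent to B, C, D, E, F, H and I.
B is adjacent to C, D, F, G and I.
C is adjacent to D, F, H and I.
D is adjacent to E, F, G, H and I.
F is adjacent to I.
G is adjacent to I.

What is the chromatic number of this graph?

6

A, B, C, D, F, I are mutually adjacent (a clique of size 6), so at least 6 colors are needed.
6 colors suffice: color 1 → {D}; color 2 → {A, G}; color 3 → {C, E}; color 4 → {H, I}; color 5 → {B}; color 6 → {F}. Every edge joins two different colors.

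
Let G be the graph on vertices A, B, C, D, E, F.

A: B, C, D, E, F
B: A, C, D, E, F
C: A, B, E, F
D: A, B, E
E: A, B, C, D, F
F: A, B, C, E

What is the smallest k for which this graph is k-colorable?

5

A, B, C, E, F are pairwise adjacent (a clique of size 5), so at least 5 colors are needed.
5 colors suffice: color red → {A}; color blue → {B}; color green → {E}; color yellow → {C, D}; color purple → {F}. Each edge has distinct colors on its endpoints.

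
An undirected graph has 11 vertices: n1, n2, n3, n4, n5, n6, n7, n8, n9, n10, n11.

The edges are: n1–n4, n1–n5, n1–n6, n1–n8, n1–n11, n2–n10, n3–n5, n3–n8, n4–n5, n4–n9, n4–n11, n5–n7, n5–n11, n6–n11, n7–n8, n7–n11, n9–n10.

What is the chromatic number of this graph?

n1, n4, n5, n11 are mutually adjacent (a clique of size 4), so at least 4 colors are needed.
4 colors suffice: n1=3, n2=1, n3=3, n4=4, n5=2, n6=2, n7=3, n8=1, n9=1, n10=2, n11=1. Every edge joins two different colors.

4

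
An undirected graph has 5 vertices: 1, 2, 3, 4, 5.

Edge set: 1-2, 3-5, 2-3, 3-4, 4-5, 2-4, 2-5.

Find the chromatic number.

2, 3, 4, 5 are mutually adjacent (a clique of size 4), so at least 4 colors are needed.
4 colors suffice: color a → {2}; color b → {1, 3}; color c → {5}; color d → {4}. Each edge has distinct colors on its endpoints.

4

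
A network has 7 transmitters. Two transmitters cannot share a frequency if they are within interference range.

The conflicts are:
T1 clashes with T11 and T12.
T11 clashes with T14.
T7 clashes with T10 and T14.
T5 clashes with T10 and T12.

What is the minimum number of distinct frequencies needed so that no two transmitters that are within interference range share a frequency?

3

The cycle T10-T7-T14-T11-T1-T12-T5-T10 has odd length 7, so it cannot be 2-colored; at least 3 frequencies are needed.
Using 3 frequencies: T1=2, T11=1, T7=2, T5=2, T10=1, T14=3, T12=1. No two conflicting transmitters share a frequency.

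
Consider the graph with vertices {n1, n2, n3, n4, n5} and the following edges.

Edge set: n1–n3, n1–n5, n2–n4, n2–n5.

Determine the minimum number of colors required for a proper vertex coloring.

n1 and n5 are adjacent, so at least 2 colors are needed.
2 colors suffice: color 1 → {n1, n2}; color 2 → {n3, n4, n5}. No two adjacent vertices share a color.

2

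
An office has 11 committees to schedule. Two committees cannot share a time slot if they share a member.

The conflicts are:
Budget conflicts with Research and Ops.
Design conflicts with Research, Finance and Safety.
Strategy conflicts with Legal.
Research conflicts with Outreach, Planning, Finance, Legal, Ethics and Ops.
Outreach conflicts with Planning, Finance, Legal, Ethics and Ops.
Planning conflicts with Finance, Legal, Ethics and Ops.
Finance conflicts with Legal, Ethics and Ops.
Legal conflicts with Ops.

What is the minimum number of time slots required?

Research, Outreach, Planning, Finance, Legal, Ops pairwise conflict, so at least 6 time slots are needed.
6 time slots suffice: time slot 1 → {Strategy, Research, Safety}; time slot 2 → {Budget, Finance}; time slot 3 → {Design, Outreach}; time slot 4 → {Ethics, Ops}; time slot 5 → {Legal}; time slot 6 → {Planning}. No two conflicting committees share a time slot.

6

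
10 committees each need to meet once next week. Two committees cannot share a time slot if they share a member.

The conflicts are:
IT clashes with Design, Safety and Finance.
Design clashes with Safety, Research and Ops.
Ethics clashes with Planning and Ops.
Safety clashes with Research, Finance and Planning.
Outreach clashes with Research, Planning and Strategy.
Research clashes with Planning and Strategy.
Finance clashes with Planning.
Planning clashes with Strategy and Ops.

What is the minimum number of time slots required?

4

Outreach, Research, Planning, Strategy all conflict with each other, so at least 4 time slots are needed.
4 time slots suffice: IT=2, Design=1, Ethics=3, Safety=3, Outreach=3, Research=2, Finance=4, Planning=1, Strategy=4, Ops=2. No two conflicting committees share a time slot.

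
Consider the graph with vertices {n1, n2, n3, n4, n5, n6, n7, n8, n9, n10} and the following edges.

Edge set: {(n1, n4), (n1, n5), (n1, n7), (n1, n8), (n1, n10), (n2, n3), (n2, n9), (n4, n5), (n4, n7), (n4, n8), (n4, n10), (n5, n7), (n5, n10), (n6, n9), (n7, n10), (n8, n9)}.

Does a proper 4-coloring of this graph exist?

n1, n4, n5, n7, n10 are pairwise adjacent (a clique of size 5), so at least 5 colors are needed.
So 4 colors are not enough.

No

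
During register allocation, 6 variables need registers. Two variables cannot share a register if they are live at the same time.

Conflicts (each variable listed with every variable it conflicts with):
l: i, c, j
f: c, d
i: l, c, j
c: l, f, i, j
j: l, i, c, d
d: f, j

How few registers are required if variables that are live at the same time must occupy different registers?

4

l, i, c, j all conflict with each other, so at least 4 registers are needed.
Using 4 registers: l=4, f=1, i=3, c=2, j=1, d=2. No two conflicting variables share a register.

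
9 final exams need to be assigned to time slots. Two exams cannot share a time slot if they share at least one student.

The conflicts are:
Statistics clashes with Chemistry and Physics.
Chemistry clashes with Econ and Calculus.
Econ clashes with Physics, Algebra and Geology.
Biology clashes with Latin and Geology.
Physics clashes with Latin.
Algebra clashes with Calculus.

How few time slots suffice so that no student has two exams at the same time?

The cycle Geology-Biology-Latin-Physics-Econ-Geology has odd length 5, so it cannot be 2-colored; at least 3 time slots are needed.
3 time slots suffice: time slot 1 → {Statistics, Econ, Latin, Calculus}; time slot 2 → {Chemistry, Physics, Algebra, Geology}; time slot 3 → {Biology}. Every pair that conflicts lands in different time slots.

3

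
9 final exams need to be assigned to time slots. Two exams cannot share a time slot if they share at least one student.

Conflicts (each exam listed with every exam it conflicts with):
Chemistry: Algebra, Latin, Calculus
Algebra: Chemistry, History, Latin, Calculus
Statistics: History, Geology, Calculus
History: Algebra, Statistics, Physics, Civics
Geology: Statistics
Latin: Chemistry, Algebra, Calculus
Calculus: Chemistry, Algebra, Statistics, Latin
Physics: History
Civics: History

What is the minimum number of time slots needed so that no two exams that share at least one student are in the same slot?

4

Chemistry, Algebra, Latin, Calculus are mutually in conflict, so at least 4 time slots are needed.
A valid assignment using 4 time slots: Chemistry=3, Algebra=2, Statistics=2, History=1, Geology=1, Latin=4, Calculus=1, Physics=2, Civics=2. Every pair that conflicts lands in different time slots.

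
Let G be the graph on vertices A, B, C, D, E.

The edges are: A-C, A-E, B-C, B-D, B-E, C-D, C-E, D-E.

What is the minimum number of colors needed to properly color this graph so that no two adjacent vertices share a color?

4

B, C, D, E are mutually adjacent (a clique of size 4), so at least 4 colors are needed.
4 colors suffice: color red → {E}; color blue → {C}; color green → {A, B}; color yellow → {D}. Each edge has distinct colors on its endpoints.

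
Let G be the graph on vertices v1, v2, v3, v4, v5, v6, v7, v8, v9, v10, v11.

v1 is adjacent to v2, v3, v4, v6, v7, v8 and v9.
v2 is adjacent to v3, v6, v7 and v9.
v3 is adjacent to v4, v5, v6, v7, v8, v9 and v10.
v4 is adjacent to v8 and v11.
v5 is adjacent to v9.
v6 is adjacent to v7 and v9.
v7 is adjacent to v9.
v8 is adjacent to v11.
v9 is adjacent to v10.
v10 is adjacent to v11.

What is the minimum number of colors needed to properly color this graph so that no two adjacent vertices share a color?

v1, v2, v3, v6, v7, v9 form a clique, so at least 6 colors are needed.
A valid assignment using 6 colors: v1=3, v2=6, v3=1, v4=2, v5=3, v6=5, v7=4, v8=4, v9=2, v10=3, v11=1. Each edge has distinct colors on its endpoints.

6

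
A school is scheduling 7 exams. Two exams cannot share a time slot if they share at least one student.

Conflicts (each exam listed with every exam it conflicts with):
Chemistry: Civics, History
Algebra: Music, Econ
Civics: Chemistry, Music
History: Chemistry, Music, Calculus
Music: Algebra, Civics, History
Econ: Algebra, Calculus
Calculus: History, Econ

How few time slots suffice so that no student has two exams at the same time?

3

The cycle Econ-Algebra-Music-History-Calculus-Econ has odd length 5, so it cannot be 2-colored; at least 3 time slots are needed.
A valid assignment using 3 time slots: Chemistry=1, Algebra=2, Civics=2, History=2, Music=1, Econ=1, Calculus=3. Every pair that conflicts lands in different time slots.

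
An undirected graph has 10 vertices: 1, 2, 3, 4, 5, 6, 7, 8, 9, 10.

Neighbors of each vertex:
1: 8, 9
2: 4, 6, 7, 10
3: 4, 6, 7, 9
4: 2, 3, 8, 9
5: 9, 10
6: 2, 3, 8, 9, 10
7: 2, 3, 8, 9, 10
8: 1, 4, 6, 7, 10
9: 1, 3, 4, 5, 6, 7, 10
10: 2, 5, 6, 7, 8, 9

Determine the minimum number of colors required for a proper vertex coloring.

7, 8, 10 form a triangle, so at least 3 colors are needed.
3 colors suffice: color a → {2, 8, 9}; color b → {1, 3, 10}; color c → {4, 5, 6, 7}. No two adjacent vertices share a color.

3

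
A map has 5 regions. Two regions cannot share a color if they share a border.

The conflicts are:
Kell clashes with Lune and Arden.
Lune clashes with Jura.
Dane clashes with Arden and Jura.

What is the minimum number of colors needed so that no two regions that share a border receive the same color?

3

The cycle Kell-Lune-Jura-Dane-Arden-Kell has odd length 5, so it cannot be 2-colored; at least 3 colors are needed.
3 colors suffice: color 1 → {Arden, Jura}; color 2 → {Kell, Dane}; color 3 → {Lune}. Every pair that conflicts lands in different colors.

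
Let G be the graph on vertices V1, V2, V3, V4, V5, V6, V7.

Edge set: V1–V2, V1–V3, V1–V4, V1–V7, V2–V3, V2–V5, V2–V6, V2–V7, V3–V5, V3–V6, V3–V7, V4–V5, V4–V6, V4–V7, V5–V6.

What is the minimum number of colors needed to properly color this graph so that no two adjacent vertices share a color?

V2, V3, V5, V6 are mutually adjacent (a clique of size 4), so at least 4 colors are needed.
4 colors suffice: color 1 → {V3, V4}; color 2 → {V2}; color 3 → {V6, V7}; color 4 → {V1, V5}. Each edge has distinct colors on its endpoints.

4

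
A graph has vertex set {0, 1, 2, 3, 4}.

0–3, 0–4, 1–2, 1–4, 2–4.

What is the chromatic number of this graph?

1, 2, 4 are mutually adjacent, so at least 3 colors are needed.
3 colors suffice: color red → {3, 4}; color blue → {0, 2}; color green → {1}. No two adjacent vertices share a color.

3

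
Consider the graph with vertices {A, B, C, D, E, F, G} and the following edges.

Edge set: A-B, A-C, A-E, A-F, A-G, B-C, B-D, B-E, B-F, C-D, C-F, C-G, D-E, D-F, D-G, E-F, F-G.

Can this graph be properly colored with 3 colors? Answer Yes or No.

A, C, F, G are mutually adjacent (a clique of size 4), so at least 4 colors are needed.
So 3 colors are not enough.

No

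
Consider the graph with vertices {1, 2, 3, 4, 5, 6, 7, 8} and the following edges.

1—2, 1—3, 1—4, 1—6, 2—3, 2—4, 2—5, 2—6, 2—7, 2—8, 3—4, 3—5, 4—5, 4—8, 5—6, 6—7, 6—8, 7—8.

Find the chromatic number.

2, 3, 4, 5 form a clique, so at least 4 colors are needed.
One proper 4-coloring: 1=c, 2=a, 3=d, 4=b, 5=c, 6=b, 7=d, 8=c. Each edge has distinct colors on its endpoints.

4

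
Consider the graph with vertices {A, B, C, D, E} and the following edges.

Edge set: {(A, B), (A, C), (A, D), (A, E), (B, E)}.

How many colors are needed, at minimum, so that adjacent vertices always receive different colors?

3

A, B, E are pairwise adjacent, so at least 3 colors are needed.
A valid assignment using 3 colors: A=red, B=green, C=blue, D=blue, E=blue. Each edge has distinct colors on its endpoints.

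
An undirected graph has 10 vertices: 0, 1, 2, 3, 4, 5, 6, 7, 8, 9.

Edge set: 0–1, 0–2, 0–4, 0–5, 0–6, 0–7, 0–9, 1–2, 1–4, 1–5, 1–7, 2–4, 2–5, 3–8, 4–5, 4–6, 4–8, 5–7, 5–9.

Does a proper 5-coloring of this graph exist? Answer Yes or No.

The chromatic number is 5. 0, 1, 2, 4, 5 are pairwise adjacent (a clique of size 5), so at least 5 colors are needed.
A valid assignment using 5 colors: 0=a, 1=d, 2=e, 3=b, 4=b, 5=c, 6=c, 7=b, 8=a, 9=b.
That is already a proper 5-coloring.

Yes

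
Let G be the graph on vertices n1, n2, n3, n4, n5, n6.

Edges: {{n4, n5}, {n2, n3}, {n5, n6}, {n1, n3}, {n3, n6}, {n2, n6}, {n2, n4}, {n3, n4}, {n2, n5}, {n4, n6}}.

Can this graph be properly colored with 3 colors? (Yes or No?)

n2, n3, n4, n6 are pairwise adjacent (a clique of size 4), so at least 4 colors are needed.
So 3 colors are not enough.

No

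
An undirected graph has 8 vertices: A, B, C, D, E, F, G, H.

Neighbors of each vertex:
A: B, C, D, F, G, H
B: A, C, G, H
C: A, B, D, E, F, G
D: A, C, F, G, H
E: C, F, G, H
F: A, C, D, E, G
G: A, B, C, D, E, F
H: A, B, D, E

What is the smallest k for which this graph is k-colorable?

A, C, D, F, G are pairwise adjacent (a clique of size 5), so at least 5 colors are needed.
A valid assignment using 5 colors: A=1, B=4, C=3, D=5, E=1, F=4, G=2, H=2. Each edge has distinct colors on its endpoints.

5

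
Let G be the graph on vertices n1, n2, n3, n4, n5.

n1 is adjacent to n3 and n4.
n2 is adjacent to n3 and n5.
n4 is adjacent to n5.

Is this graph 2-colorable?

The cycle n3-n1-n4-n5-n2-n3 has odd length 5, so it cannot be 2-colored; at least 3 colors are needed.
So 2 colors are not enough.

No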